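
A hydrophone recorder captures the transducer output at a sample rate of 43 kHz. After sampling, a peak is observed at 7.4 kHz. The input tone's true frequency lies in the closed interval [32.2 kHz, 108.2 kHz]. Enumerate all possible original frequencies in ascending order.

Frequencies that alias to 7.4 kHz are k·fs ± 7.4 kHz for integer k ≥ 0.
k=0: 7.4 kHz.
k=1: 35.6 kHz, 50.4 kHz.
k=2: 78.6 kHz, 93.4 kHz.
k=3: 121.6 kHz, 136.4 kHz.
Within [32.2 kHz, 108.2 kHz]: 35.6 kHz, 50.4 kHz, 78.6 kHz, 93.4 kHz.

35.6 kHz, 50.4 kHz, 78.6 kHz, 93.4 kHz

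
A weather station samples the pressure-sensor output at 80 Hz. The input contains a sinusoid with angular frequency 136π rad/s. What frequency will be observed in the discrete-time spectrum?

12 Hz

ω = 136π rad/s → f = ω/(2π) = 68 Hz.
68 Hz > fs/2 = 40 Hz, folds to fs − 68 Hz = 12 Hz.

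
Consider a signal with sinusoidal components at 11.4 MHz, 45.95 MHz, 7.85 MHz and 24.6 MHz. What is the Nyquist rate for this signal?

91.9 MHz

Highest-frequency component: 45.95 MHz.
Nyquist rate = 2 × 45.95 MHz = 91.9 MHz.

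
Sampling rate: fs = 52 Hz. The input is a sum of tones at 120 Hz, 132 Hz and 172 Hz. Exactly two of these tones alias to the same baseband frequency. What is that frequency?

fs/2 = 26 Hz.
120 Hz mod fs = 16 Hz.
16 Hz ≤ fs/2 = 26 Hz, appears at 16 Hz.
132 Hz mod fs = 28 Hz.
28 Hz > fs/2 = 26 Hz, folds to fs − 28 Hz = 24 Hz.
172 Hz mod fs = 16 Hz.
16 Hz ≤ fs/2 = 26 Hz, appears at 16 Hz.
120 Hz and 172 Hz both map to 16 Hz.

16 Hz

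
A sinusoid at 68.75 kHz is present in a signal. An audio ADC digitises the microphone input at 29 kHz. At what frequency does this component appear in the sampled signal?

10.75 kHz

68.75 kHz mod fs = 10.75 kHz.
10.75 kHz ≤ fs/2 = 14.5 kHz, appears at 10.75 kHz.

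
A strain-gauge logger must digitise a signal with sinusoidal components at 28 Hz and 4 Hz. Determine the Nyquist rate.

Highest-frequency component: 28 Hz.
Nyquist rate = 2 × 28 Hz = 56 Hz.

56 Hz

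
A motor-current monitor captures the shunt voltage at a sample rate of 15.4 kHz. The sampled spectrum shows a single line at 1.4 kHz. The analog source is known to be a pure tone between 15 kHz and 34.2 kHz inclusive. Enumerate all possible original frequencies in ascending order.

Frequencies that alias to 1.4 kHz are k·fs ± 1.4 kHz for integer k ≥ 0.
k=0: 1.4 kHz.
k=1: 14 kHz, 16.8 kHz.
k=2: 29.4 kHz, 32.2 kHz.
k=3: 44.8 kHz, 47.6 kHz.
Within [15 kHz, 34.2 kHz]: 16.8 kHz, 29.4 kHz, 32.2 kHz.

16.8 kHz, 29.4 kHz, 32.2 kHz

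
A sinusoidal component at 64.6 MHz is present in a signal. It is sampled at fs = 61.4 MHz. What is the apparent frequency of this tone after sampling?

64.6 MHz mod fs = 3.2 MHz.
3.2 MHz ≤ fs/2 = 30.7 MHz, appears at 3.2 MHz.

3.2 MHz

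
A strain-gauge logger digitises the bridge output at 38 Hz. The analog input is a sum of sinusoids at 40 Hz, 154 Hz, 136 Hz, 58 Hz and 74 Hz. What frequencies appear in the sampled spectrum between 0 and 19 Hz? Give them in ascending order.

fs/2 = 19 Hz.
40 Hz mod fs = 2 Hz.
2 Hz ≤ fs/2 = 19 Hz, appears at 2 Hz.
154 Hz mod fs = 2 Hz.
2 Hz ≤ fs/2 = 19 Hz, appears at 2 Hz.
136 Hz mod fs = 22 Hz.
22 Hz > fs/2 = 19 Hz, folds to fs − 22 Hz = 16 Hz.
58 Hz mod fs = 20 Hz.
20 Hz > fs/2 = 19 Hz, folds to fs − 20 Hz = 18 Hz.
74 Hz mod fs = 36 Hz.
36 Hz > fs/2 = 19 Hz, folds to fs − 36 Hz = 2 Hz.
Distinct values: {2 Hz, 16 Hz, 18 Hz}.

2 Hz, 16 Hz, 18 Hz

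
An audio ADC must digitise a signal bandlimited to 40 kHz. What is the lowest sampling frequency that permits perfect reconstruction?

Nyquist rate = 2 × 40 kHz = 80 kHz.

80 kHz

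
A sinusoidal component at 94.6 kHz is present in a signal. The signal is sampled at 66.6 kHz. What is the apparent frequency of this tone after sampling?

28 kHz

94.6 kHz mod fs = 28 kHz.
28 kHz ≤ fs/2 = 33.3 kHz, appears at 28 kHz.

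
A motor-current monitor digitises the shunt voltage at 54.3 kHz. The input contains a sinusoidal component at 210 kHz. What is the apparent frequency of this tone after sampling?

7.2 kHz

210 kHz mod fs = 47.1 kHz.
47.1 kHz > fs/2 = 27.15 kHz, folds to fs − 47.1 kHz = 7.2 kHz.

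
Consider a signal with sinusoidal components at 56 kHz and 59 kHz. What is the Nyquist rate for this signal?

118 kHz

Highest-frequency component: 59 kHz.
Nyquist rate = 2 × 59 kHz = 118 kHz.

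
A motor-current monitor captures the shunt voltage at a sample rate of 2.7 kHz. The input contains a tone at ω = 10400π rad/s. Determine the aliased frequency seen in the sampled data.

ω = 10400π rad/s → f = ω/(2π) = 5200 Hz = 5.2 kHz.
5.2 kHz mod fs = 2.5 kHz.
2.5 kHz > fs/2 = 1.35 kHz, folds to fs − 2.5 kHz = 0.2 kHz.

0.2 kHz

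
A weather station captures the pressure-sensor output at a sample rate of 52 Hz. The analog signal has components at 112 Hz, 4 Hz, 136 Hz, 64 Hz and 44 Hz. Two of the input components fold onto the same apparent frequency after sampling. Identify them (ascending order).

44 Hz, 112 Hz

fs/2 = 26 Hz.
112 Hz mod fs = 8 Hz.
8 Hz ≤ fs/2 = 26 Hz, appears at 8 Hz.
4 Hz ≤ fs/2 = 26 Hz, passes unchanged.
136 Hz mod fs = 32 Hz.
32 Hz > fs/2 = 26 Hz, folds to fs − 32 Hz = 20 Hz.
64 Hz mod fs = 12 Hz.
12 Hz ≤ fs/2 = 26 Hz, appears at 12 Hz.
44 Hz > fs/2 = 26 Hz, folds to fs − 44 Hz = 8 Hz.
44 Hz and 112 Hz both map to 8 Hz.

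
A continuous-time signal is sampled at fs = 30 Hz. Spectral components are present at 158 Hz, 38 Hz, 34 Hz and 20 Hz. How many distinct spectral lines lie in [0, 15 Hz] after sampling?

fs/2 = 15 Hz.
158 Hz mod fs = 8 Hz.
8 Hz ≤ fs/2 = 15 Hz, appears at 8 Hz.
38 Hz mod fs = 8 Hz.
8 Hz ≤ fs/2 = 15 Hz, appears at 8 Hz.
34 Hz mod fs = 4 Hz.
4 Hz ≤ fs/2 = 15 Hz, appears at 4 Hz.
20 Hz > fs/2 = 15 Hz, folds to fs − 20 Hz = 10 Hz.
Distinct values: {4 Hz, 8 Hz, 10 Hz} → 3.

3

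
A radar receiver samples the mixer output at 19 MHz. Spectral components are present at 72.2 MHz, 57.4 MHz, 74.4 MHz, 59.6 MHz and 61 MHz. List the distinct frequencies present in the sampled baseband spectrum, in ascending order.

0.4 MHz, 1.6 MHz, 2.6 MHz, 3.8 MHz, 4 MHz

fs/2 = 9.5 MHz.
72.2 MHz mod fs = 15.2 MHz.
15.2 MHz > fs/2 = 9.5 MHz, folds to fs − 15.2 MHz = 3.8 MHz.
57.4 MHz mod fs = 0.4 MHz.
0.4 MHz ≤ fs/2 = 9.5 MHz, appears at 0.4 MHz.
74.4 MHz mod fs = 17.4 MHz.
17.4 MHz > fs/2 = 9.5 MHz, folds to fs − 17.4 MHz = 1.6 MHz.
59.6 MHz mod fs = 2.6 MHz.
2.6 MHz ≤ fs/2 = 9.5 MHz, appears at 2.6 MHz.
61 MHz mod fs = 4 MHz.
4 MHz ≤ fs/2 = 9.5 MHz, appears at 4 MHz.
Distinct values: {0.4 MHz, 1.6 MHz, 2.6 MHz, 3.8 MHz, 4 MHz}.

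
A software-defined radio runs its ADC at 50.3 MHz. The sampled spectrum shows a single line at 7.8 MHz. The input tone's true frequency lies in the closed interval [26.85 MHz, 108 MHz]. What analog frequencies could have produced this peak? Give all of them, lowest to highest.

42.5 MHz, 58.1 MHz, 92.8 MHz

Frequencies that alias to 7.8 MHz are k·fs ± 7.8 MHz for integer k ≥ 0.
k=0: 7.8 MHz.
k=1: 42.5 MHz, 58.1 MHz.
k=2: 92.8 MHz, 108.4 MHz.
k=3: 143.1 MHz, 158.7 MHz.
Within [26.85 MHz, 108 MHz]: 42.5 MHz, 58.1 MHz, 92.8 MHz.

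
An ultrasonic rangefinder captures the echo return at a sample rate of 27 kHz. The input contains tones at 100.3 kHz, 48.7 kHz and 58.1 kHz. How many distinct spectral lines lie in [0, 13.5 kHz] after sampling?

3

fs/2 = 13.5 kHz.
100.3 kHz mod fs = 19.3 kHz.
19.3 kHz > fs/2 = 13.5 kHz, folds to fs − 19.3 kHz = 7.7 kHz.
48.7 kHz mod fs = 21.7 kHz.
21.7 kHz > fs/2 = 13.5 kHz, folds to fs − 21.7 kHz = 5.3 kHz.
58.1 kHz mod fs = 4.1 kHz.
4.1 kHz ≤ fs/2 = 13.5 kHz, appears at 4.1 kHz.
Distinct values: {4.1 kHz, 5.3 kHz, 7.7 kHz} → 3.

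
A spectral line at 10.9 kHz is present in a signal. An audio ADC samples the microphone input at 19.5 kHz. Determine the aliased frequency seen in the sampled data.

8.6 kHz

10.9 kHz > fs/2 = 9.75 kHz, folds to fs − 10.9 kHz = 8.6 kHz.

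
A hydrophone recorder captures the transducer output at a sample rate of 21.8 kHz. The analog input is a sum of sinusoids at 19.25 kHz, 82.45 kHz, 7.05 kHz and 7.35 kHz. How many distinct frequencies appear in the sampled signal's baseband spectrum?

4

fs/2 = 10.9 kHz.
19.25 kHz > fs/2 = 10.9 kHz, folds to fs − 19.25 kHz = 2.55 kHz.
82.45 kHz mod fs = 17.05 kHz.
17.05 kHz > fs/2 = 10.9 kHz, folds to fs − 17.05 kHz = 4.75 kHz.
7.05 kHz ≤ fs/2 = 10.9 kHz, passes unchanged.
7.35 kHz ≤ fs/2 = 10.9 kHz, passes unchanged.
Distinct values: {2.55 kHz, 4.75 kHz, 7.05 kHz, 7.35 kHz} → 4.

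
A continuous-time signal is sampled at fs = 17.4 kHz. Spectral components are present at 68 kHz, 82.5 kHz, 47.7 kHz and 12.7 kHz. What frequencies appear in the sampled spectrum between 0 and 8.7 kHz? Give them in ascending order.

fs/2 = 8.7 kHz.
68 kHz mod fs = 15.8 kHz.
15.8 kHz > fs/2 = 8.7 kHz, folds to fs − 15.8 kHz = 1.6 kHz.
82.5 kHz mod fs = 12.9 kHz.
12.9 kHz > fs/2 = 8.7 kHz, folds to fs − 12.9 kHz = 4.5 kHz.
47.7 kHz mod fs = 12.9 kHz.
12.9 kHz > fs/2 = 8.7 kHz, folds to fs − 12.9 kHz = 4.5 kHz.
12.7 kHz > fs/2 = 8.7 kHz, folds to fs − 12.7 kHz = 4.7 kHz.
Distinct values: {1.6 kHz, 4.5 kHz, 4.7 kHz}.

1.6 kHz, 4.5 kHz, 4.7 kHz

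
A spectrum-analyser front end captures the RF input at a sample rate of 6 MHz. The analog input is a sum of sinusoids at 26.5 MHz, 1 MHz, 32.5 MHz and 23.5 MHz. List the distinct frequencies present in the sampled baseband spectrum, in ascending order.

fs/2 = 3 MHz.
26.5 MHz mod fs = 2.5 MHz.
2.5 MHz ≤ fs/2 = 3 MHz, appears at 2.5 MHz.
1 MHz ≤ fs/2 = 3 MHz, passes unchanged.
32.5 MHz mod fs = 2.5 MHz.
2.5 MHz ≤ fs/2 = 3 MHz, appears at 2.5 MHz.
23.5 MHz mod fs = 5.5 MHz.
5.5 MHz > fs/2 = 3 MHz, folds to fs − 5.5 MHz = 0.5 MHz.
Distinct values: {0.5 MHz, 1 MHz, 2.5 MHz}.

0.5 MHz, 1 MHz, 2.5 MHz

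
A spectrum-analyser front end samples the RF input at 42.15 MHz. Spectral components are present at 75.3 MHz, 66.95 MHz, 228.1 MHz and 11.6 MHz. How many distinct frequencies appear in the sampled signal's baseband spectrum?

fs/2 = 21.075 MHz.
75.3 MHz mod fs = 33.15 MHz.
33.15 MHz > fs/2 = 21.075 MHz, folds to fs − 33.15 MHz = 9 MHz.
66.95 MHz mod fs = 24.8 MHz.
24.8 MHz > fs/2 = 21.075 MHz, folds to fs − 24.8 MHz = 17.35 MHz.
228.1 MHz mod fs = 17.35 MHz.
17.35 MHz ≤ fs/2 = 21.075 MHz, appears at 17.35 MHz.
11.6 MHz ≤ fs/2 = 21.075 MHz, passes unchanged.
Distinct values: {9 MHz, 11.6 MHz, 17.35 MHz} → 3.

3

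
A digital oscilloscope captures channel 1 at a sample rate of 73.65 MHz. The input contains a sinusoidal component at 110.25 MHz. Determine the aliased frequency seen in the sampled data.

110.25 MHz mod fs = 36.6 MHz.
36.6 MHz ≤ fs/2 = 36.825 MHz, appears at 36.6 MHz.

36.6 MHz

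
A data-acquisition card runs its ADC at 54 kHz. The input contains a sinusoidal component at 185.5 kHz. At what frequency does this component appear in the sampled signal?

185.5 kHz mod fs = 23.5 kHz.
23.5 kHz ≤ fs/2 = 27 kHz, appears at 23.5 kHz.

23.5 kHz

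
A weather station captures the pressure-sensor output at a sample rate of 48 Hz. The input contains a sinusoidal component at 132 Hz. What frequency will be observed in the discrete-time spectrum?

132 Hz mod fs = 36 Hz.
36 Hz > fs/2 = 24 Hz, folds to fs − 36 Hz = 12 Hz.

12 Hz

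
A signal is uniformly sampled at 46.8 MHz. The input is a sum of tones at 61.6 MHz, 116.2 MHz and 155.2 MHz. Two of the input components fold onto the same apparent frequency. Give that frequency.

14.8 MHz

fs/2 = 23.4 MHz.
61.6 MHz mod fs = 14.8 MHz.
14.8 MHz ≤ fs/2 = 23.4 MHz, appears at 14.8 MHz.
116.2 MHz mod fs = 22.6 MHz.
22.6 MHz ≤ fs/2 = 23.4 MHz, appears at 22.6 MHz.
155.2 MHz mod fs = 14.8 MHz.
14.8 MHz ≤ fs/2 = 23.4 MHz, appears at 14.8 MHz.
61.6 MHz and 155.2 MHz both map to 14.8 MHz.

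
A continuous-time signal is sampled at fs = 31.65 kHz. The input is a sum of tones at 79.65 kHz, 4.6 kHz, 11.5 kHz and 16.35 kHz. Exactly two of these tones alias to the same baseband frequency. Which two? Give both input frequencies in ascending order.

16.35 kHz, 79.65 kHz

fs/2 = 15.825 kHz.
79.65 kHz mod fs = 16.35 kHz.
16.35 kHz > fs/2 = 15.825 kHz, folds to fs − 16.35 kHz = 15.3 kHz.
4.6 kHz ≤ fs/2 = 15.825 kHz, passes unchanged.
11.5 kHz ≤ fs/2 = 15.825 kHz, passes unchanged.
16.35 kHz > fs/2 = 15.825 kHz, folds to fs − 16.35 kHz = 15.3 kHz.
16.35 kHz and 79.65 kHz both map to 15.3 kHz.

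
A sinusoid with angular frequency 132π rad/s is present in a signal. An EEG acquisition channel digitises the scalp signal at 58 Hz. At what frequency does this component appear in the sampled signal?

8 Hz

ω = 132π rad/s → f = ω/(2π) = 66 Hz.
66 Hz mod fs = 8 Hz.
8 Hz ≤ fs/2 = 29 Hz, appears at 8 Hz.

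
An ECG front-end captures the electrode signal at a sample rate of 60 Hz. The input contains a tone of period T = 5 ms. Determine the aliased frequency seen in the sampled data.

20 Hz

T = 5 ms → f = 1/T = 200 Hz.
200 Hz mod fs = 20 Hz.
20 Hz ≤ fs/2 = 30 Hz, appears at 20 Hz.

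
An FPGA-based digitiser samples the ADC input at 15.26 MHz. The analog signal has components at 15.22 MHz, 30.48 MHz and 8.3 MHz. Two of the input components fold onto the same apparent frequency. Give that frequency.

0.04 MHz

fs/2 = 7.63 MHz.
15.22 MHz > fs/2 = 7.63 MHz, folds to fs − 15.22 MHz = 0.04 MHz.
30.48 MHz mod fs = 15.22 MHz.
15.22 MHz > fs/2 = 7.63 MHz, folds to fs − 15.22 MHz = 0.04 MHz.
8.3 MHz > fs/2 = 7.63 MHz, folds to fs − 8.3 MHz = 6.96 MHz.
15.22 MHz and 30.48 MHz both map to 0.04 MHz.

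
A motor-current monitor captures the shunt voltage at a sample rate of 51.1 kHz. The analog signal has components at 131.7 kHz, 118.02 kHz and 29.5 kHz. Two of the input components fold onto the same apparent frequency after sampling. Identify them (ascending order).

29.5 kHz, 131.7 kHz

fs/2 = 25.55 kHz.
131.7 kHz mod fs = 29.5 kHz.
29.5 kHz > fs/2 = 25.55 kHz, folds to fs − 29.5 kHz = 21.6 kHz.
118.02 kHz mod fs = 15.82 kHz.
15.82 kHz ≤ fs/2 = 25.55 kHz, appears at 15.82 kHz.
29.5 kHz > fs/2 = 25.55 kHz, folds to fs − 29.5 kHz = 21.6 kHz.
29.5 kHz and 131.7 kHz both map to 21.6 kHz.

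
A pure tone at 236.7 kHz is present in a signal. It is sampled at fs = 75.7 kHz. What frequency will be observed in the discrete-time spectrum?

9.6 kHz

236.7 kHz mod fs = 9.6 kHz.
9.6 kHz ≤ fs/2 = 37.85 kHz, appears at 9.6 kHz.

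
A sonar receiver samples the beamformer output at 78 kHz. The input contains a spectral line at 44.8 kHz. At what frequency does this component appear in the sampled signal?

44.8 kHz > fs/2 = 39 kHz, folds to fs − 44.8 kHz = 33.2 kHz.

33.2 kHz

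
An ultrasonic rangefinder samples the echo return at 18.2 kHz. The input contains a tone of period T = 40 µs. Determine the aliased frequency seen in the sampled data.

6.8 kHz

T = 40 µs → f = 1/T = 25 kHz.
25 kHz mod fs = 6.8 kHz.
6.8 kHz ≤ fs/2 = 9.1 kHz, appears at 6.8 kHz.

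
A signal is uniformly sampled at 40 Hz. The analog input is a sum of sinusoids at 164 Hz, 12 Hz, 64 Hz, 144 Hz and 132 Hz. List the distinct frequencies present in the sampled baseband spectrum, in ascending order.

fs/2 = 20 Hz.
164 Hz mod fs = 4 Hz.
4 Hz ≤ fs/2 = 20 Hz, appears at 4 Hz.
12 Hz ≤ fs/2 = 20 Hz, passes unchanged.
64 Hz mod fs = 24 Hz.
24 Hz > fs/2 = 20 Hz, folds to fs − 24 Hz = 16 Hz.
144 Hz mod fs = 24 Hz.
24 Hz > fs/2 = 20 Hz, folds to fs − 24 Hz = 16 Hz.
132 Hz mod fs = 12 Hz.
12 Hz ≤ fs/2 = 20 Hz, appears at 12 Hz.
Distinct values: {4 Hz, 12 Hz, 16 Hz}.

4 Hz, 12 Hz, 16 Hz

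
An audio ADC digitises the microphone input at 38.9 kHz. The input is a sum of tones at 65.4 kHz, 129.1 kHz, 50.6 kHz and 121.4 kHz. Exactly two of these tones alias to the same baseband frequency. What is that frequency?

fs/2 = 19.45 kHz.
65.4 kHz mod fs = 26.5 kHz.
26.5 kHz > fs/2 = 19.45 kHz, folds to fs − 26.5 kHz = 12.4 kHz.
129.1 kHz mod fs = 12.4 kHz.
12.4 kHz ≤ fs/2 = 19.45 kHz, appears at 12.4 kHz.
50.6 kHz mod fs = 11.7 kHz.
11.7 kHz ≤ fs/2 = 19.45 kHz, appears at 11.7 kHz.
121.4 kHz mod fs = 4.7 kHz.
4.7 kHz ≤ fs/2 = 19.45 kHz, appears at 4.7 kHz.
65.4 kHz and 129.1 kHz both map to 12.4 kHz.

12.4 kHz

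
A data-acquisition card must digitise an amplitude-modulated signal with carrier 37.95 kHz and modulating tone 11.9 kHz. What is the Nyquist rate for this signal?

99.7 kHz

AM sidebands sit at fc ± fm = 26.05 kHz and 49.85 kHz.
Highest-frequency component: 49.85 kHz.
Nyquist rate = 2 × 49.85 kHz = 99.7 kHz.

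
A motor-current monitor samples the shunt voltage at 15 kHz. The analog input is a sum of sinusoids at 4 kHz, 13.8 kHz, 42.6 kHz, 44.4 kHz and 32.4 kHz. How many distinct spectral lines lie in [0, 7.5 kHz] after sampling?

fs/2 = 7.5 kHz.
4 kHz ≤ fs/2 = 7.5 kHz, passes unchanged.
13.8 kHz > fs/2 = 7.5 kHz, folds to fs − 13.8 kHz = 1.2 kHz.
42.6 kHz mod fs = 12.6 kHz.
12.6 kHz > fs/2 = 7.5 kHz, folds to fs − 12.6 kHz = 2.4 kHz.
44.4 kHz mod fs = 14.4 kHz.
14.4 kHz > fs/2 = 7.5 kHz, folds to fs − 14.4 kHz = 0.6 kHz.
32.4 kHz mod fs = 2.4 kHz.
2.4 kHz ≤ fs/2 = 7.5 kHz, appears at 2.4 kHz.
Distinct values: {0.6 kHz, 1.2 kHz, 2.4 kHz, 4 kHz} → 4.

4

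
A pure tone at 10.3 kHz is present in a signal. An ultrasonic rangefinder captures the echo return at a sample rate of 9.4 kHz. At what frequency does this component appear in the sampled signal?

0.9 kHz

10.3 kHz mod fs = 0.9 kHz.
0.9 kHz ≤ fs/2 = 4.7 kHz, appears at 0.9 kHz.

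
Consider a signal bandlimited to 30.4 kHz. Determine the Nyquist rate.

60.8 kHz

Nyquist rate = 2 × 30.4 kHz = 60.8 kHz.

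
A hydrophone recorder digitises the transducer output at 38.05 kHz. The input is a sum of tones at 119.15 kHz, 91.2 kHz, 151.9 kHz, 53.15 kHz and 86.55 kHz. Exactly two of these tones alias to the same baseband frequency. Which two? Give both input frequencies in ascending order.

fs/2 = 19.025 kHz.
119.15 kHz mod fs = 5 kHz.
5 kHz ≤ fs/2 = 19.025 kHz, appears at 5 kHz.
91.2 kHz mod fs = 15.1 kHz.
15.1 kHz ≤ fs/2 = 19.025 kHz, appears at 15.1 kHz.
151.9 kHz mod fs = 37.75 kHz.
37.75 kHz > fs/2 = 19.025 kHz, folds to fs − 37.75 kHz = 0.3 kHz.
53.15 kHz mod fs = 15.1 kHz.
15.1 kHz ≤ fs/2 = 19.025 kHz, appears at 15.1 kHz.
86.55 kHz mod fs = 10.45 kHz.
10.45 kHz ≤ fs/2 = 19.025 kHz, appears at 10.45 kHz.
53.15 kHz and 91.2 kHz both map to 15.1 kHz.

53.15 kHz, 91.2 kHz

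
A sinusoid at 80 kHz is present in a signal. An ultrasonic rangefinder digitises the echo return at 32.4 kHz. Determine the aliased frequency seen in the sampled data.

15.2 kHz

80 kHz mod fs = 15.2 kHz.
15.2 kHz ≤ fs/2 = 16.2 kHz, appears at 15.2 kHz.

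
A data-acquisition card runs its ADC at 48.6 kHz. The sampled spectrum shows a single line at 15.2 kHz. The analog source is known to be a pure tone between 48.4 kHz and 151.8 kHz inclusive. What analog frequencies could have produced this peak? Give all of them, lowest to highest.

63.8 kHz, 82 kHz, 112.4 kHz, 130.6 kHz

Frequencies that alias to 15.2 kHz are k·fs ± 15.2 kHz for integer k ≥ 0.
k=0: 15.2 kHz.
k=1: 33.4 kHz, 63.8 kHz.
k=2: 82 kHz, 112.4 kHz.
k=3: 130.6 kHz, 161 kHz.
k=4: 179.2 kHz, 209.6 kHz.
Within [48.4 kHz, 151.8 kHz]: 63.8 kHz, 82 kHz, 112.4 kHz, 130.6 kHz.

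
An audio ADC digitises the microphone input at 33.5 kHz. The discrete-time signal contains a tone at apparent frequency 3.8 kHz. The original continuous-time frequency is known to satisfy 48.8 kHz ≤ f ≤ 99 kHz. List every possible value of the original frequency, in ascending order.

Frequencies that alias to 3.8 kHz are k·fs ± 3.8 kHz for integer k ≥ 0.
k=0: 3.8 kHz.
k=1: 29.7 kHz, 37.3 kHz.
k=2: 63.2 kHz, 70.8 kHz.
k=3: 96.7 kHz, 104.3 kHz.
k=4: 130.2 kHz, 137.8 kHz.
Within [48.8 kHz, 99 kHz]: 63.2 kHz, 70.8 kHz, 96.7 kHz.

63.2 kHz, 70.8 kHz, 96.7 kHz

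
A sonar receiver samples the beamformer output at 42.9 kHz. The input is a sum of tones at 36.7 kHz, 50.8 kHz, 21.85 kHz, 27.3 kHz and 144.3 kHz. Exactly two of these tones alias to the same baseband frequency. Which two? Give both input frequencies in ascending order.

27.3 kHz, 144.3 kHz

fs/2 = 21.45 kHz.
36.7 kHz > fs/2 = 21.45 kHz, folds to fs − 36.7 kHz = 6.2 kHz.
50.8 kHz mod fs = 7.9 kHz.
7.9 kHz ≤ fs/2 = 21.45 kHz, appears at 7.9 kHz.
21.85 kHz > fs/2 = 21.45 kHz, folds to fs − 21.85 kHz = 21.05 kHz.
27.3 kHz > fs/2 = 21.45 kHz, folds to fs − 27.3 kHz = 15.6 kHz.
144.3 kHz mod fs = 15.6 kHz.
15.6 kHz ≤ fs/2 = 21.45 kHz, appears at 15.6 kHz.
27.3 kHz and 144.3 kHz both map to 15.6 kHz.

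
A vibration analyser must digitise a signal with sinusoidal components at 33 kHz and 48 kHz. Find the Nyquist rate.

Highest-frequency component: 48 kHz.
Nyquist rate = 2 × 48 kHz = 96 kHz.

96 kHz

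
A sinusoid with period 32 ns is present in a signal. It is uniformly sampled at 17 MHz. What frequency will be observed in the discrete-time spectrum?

2.75 MHz

T = 32 ns → f = 1/T = 31.25 MHz.
31.25 MHz mod fs = 14.25 MHz.
14.25 MHz > fs/2 = 8.5 MHz, folds to fs − 14.25 MHz = 2.75 MHz.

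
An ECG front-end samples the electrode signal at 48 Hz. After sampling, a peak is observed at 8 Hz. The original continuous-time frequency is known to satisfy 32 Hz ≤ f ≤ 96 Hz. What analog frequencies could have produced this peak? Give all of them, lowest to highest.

40 Hz, 56 Hz, 88 Hz

Frequencies that alias to 8 Hz are k·fs ± 8 Hz for integer k ≥ 0.
k=0: 8 Hz.
k=1: 40 Hz, 56 Hz.
k=2: 88 Hz, 104 Hz.
k=3: 136 Hz, 152 Hz.
Within [32 Hz, 96 Hz]: 40 Hz, 56 Hz, 88 Hz.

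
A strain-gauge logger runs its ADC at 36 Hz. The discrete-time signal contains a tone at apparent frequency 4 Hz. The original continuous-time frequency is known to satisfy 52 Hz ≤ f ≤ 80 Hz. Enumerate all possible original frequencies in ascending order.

Frequencies that alias to 4 Hz are k·fs ± 4 Hz for integer k ≥ 0.
k=0: 4 Hz.
k=1: 32 Hz, 40 Hz.
k=2: 68 Hz, 76 Hz.
k=3: 104 Hz, 112 Hz.
Within [52 Hz, 80 Hz]: 68 Hz, 76 Hz.

68 Hz, 76 Hz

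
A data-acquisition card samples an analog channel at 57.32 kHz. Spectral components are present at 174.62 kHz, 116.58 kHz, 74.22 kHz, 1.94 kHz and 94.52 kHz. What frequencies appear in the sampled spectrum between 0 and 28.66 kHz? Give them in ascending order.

1.94 kHz, 2.66 kHz, 16.9 kHz, 20.12 kHz

fs/2 = 28.66 kHz.
174.62 kHz mod fs = 2.66 kHz.
2.66 kHz ≤ fs/2 = 28.66 kHz, appears at 2.66 kHz.
116.58 kHz mod fs = 1.94 kHz.
1.94 kHz ≤ fs/2 = 28.66 kHz, appears at 1.94 kHz.
74.22 kHz mod fs = 16.9 kHz.
16.9 kHz ≤ fs/2 = 28.66 kHz, appears at 16.9 kHz.
1.94 kHz ≤ fs/2 = 28.66 kHz, passes unchanged.
94.52 kHz mod fs = 37.2 kHz.
37.2 kHz > fs/2 = 28.66 kHz, folds to fs − 37.2 kHz = 20.12 kHz.
Distinct values: {1.94 kHz, 2.66 kHz, 16.9 kHz, 20.12 kHz}.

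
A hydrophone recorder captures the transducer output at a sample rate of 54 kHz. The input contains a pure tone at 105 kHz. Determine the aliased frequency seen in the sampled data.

3 kHz

105 kHz mod fs = 51 kHz.
51 kHz > fs/2 = 27 kHz, folds to fs − 51 kHz = 3 kHz.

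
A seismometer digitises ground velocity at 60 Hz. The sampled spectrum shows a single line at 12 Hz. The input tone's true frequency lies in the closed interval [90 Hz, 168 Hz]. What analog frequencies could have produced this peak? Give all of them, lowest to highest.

108 Hz, 132 Hz, 168 Hz

Frequencies that alias to 12 Hz are k·fs ± 12 Hz for integer k ≥ 0.
k=0: 12 Hz.
k=1: 48 Hz, 72 Hz.
k=2: 108 Hz, 132 Hz.
k=3: 168 Hz, 192 Hz.
k=4: 228 Hz, 252 Hz.
Within [90 Hz, 168 Hz]: 108 Hz, 132 Hz, 168 Hz.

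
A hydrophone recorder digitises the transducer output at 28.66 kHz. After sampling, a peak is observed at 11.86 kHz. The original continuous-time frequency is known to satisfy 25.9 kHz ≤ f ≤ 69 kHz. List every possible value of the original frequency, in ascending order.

Frequencies that alias to 11.86 kHz are k·fs ± 11.86 kHz for integer k ≥ 0.
k=0: 11.86 kHz.
k=1: 16.8 kHz, 40.52 kHz.
k=2: 45.46 kHz, 69.18 kHz.
k=3: 74.12 kHz, 97.84 kHz.
Within [25.9 kHz, 69 kHz]: 40.52 kHz, 45.46 kHz.

40.52 kHz, 45.46 kHz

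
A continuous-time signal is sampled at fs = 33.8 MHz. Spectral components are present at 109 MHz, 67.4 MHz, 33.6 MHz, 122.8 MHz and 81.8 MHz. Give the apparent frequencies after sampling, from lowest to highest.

fs/2 = 16.9 MHz.
109 MHz mod fs = 7.6 MHz.
7.6 MHz ≤ fs/2 = 16.9 MHz, appears at 7.6 MHz.
67.4 MHz mod fs = 33.6 MHz.
33.6 MHz > fs/2 = 16.9 MHz, folds to fs − 33.6 MHz = 0.2 MHz.
33.6 MHz > fs/2 = 16.9 MHz, folds to fs − 33.6 MHz = 0.2 MHz.
122.8 MHz mod fs = 21.4 MHz.
21.4 MHz > fs/2 = 16.9 MHz, folds to fs − 21.4 MHz = 12.4 MHz.
81.8 MHz mod fs = 14.2 MHz.
14.2 MHz ≤ fs/2 = 16.9 MHz, appears at 14.2 MHz.
Distinct values: {0.2 MHz, 7.6 MHz, 12.4 MHz, 14.2 MHz}.

0.2 MHz, 7.6 MHz, 12.4 MHz, 14.2 MHz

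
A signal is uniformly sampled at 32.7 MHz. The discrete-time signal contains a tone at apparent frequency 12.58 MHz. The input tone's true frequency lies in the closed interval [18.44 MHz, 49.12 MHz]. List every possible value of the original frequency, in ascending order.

Frequencies that alias to 12.58 MHz are k·fs ± 12.58 MHz for integer k ≥ 0.
k=0: 12.58 MHz.
k=1: 20.12 MHz, 45.28 MHz.
k=2: 52.82 MHz, 77.98 MHz.
Within [18.44 MHz, 49.12 MHz]: 20.12 MHz, 45.28 MHz.

20.12 MHz, 45.28 MHz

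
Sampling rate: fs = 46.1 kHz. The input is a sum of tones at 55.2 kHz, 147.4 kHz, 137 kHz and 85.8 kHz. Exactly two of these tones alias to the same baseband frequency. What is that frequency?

fs/2 = 23.05 kHz.
55.2 kHz mod fs = 9.1 kHz.
9.1 kHz ≤ fs/2 = 23.05 kHz, appears at 9.1 kHz.
147.4 kHz mod fs = 9.1 kHz.
9.1 kHz ≤ fs/2 = 23.05 kHz, appears at 9.1 kHz.
137 kHz mod fs = 44.8 kHz.
44.8 kHz > fs/2 = 23.05 kHz, folds to fs − 44.8 kHz = 1.3 kHz.
85.8 kHz mod fs = 39.7 kHz.
39.7 kHz > fs/2 = 23.05 kHz, folds to fs − 39.7 kHz = 6.4 kHz.
55.2 kHz and 147.4 kHz both map to 9.1 kHz.

9.1 kHz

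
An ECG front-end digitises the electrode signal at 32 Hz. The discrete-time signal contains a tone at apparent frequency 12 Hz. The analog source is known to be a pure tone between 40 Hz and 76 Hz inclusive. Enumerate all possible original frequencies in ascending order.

Frequencies that alias to 12 Hz are k·fs ± 12 Hz for integer k ≥ 0.
k=0: 12 Hz.
k=1: 20 Hz, 44 Hz.
k=2: 52 Hz, 76 Hz.
k=3: 84 Hz, 108 Hz.
Within [40 Hz, 76 Hz]: 44 Hz, 52 Hz, 76 Hz.

44 Hz, 52 Hz, 76 Hz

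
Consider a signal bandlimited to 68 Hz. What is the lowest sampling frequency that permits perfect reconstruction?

136 Hz

Nyquist rate = 2 × 68 Hz = 136 Hz.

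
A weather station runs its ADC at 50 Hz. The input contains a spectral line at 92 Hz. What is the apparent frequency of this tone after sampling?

92 Hz mod fs = 42 Hz.
42 Hz > fs/2 = 25 Hz, folds to fs − 42 Hz = 8 Hz.

8 Hz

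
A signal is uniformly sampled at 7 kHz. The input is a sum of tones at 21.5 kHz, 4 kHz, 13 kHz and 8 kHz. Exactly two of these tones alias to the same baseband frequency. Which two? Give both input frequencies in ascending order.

fs/2 = 3.5 kHz.
21.5 kHz mod fs = 0.5 kHz.
0.5 kHz ≤ fs/2 = 3.5 kHz, appears at 0.5 kHz.
4 kHz > fs/2 = 3.5 kHz, folds to fs − 4 kHz = 3 kHz.
13 kHz mod fs = 6 kHz.
6 kHz > fs/2 = 3.5 kHz, folds to fs − 6 kHz = 1 kHz.
8 kHz mod fs = 1 kHz.
1 kHz ≤ fs/2 = 3.5 kHz, appears at 1 kHz.
8 kHz and 13 kHz both map to 1 kHz.

8 kHz, 13 kHz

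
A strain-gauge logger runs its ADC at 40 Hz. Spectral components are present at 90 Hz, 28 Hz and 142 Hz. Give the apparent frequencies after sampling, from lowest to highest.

fs/2 = 20 Hz.
90 Hz mod fs = 10 Hz.
10 Hz ≤ fs/2 = 20 Hz, appears at 10 Hz.
28 Hz > fs/2 = 20 Hz, folds to fs − 28 Hz = 12 Hz.
142 Hz mod fs = 22 Hz.
22 Hz > fs/2 = 20 Hz, folds to fs − 22 Hz = 18 Hz.
Distinct values: {10 Hz, 12 Hz, 18 Hz}.

10 Hz, 12 Hz, 18 Hz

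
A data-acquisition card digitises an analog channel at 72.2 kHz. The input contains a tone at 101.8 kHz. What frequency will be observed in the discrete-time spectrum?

101.8 kHz mod fs = 29.6 kHz.
29.6 kHz ≤ fs/2 = 36.1 kHz, appears at 29.6 kHz.

29.6 kHz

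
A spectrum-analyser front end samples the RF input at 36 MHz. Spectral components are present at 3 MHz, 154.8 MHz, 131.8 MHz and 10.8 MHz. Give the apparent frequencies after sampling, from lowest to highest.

fs/2 = 18 MHz.
3 MHz ≤ fs/2 = 18 MHz, passes unchanged.
154.8 MHz mod fs = 10.8 MHz.
10.8 MHz ≤ fs/2 = 18 MHz, appears at 10.8 MHz.
131.8 MHz mod fs = 23.8 MHz.
23.8 MHz > fs/2 = 18 MHz, folds to fs − 23.8 MHz = 12.2 MHz.
10.8 MHz ≤ fs/2 = 18 MHz, passes unchanged.
Distinct values: {3 MHz, 10.8 MHz, 12.2 MHz}.

3 MHz, 10.8 MHz, 12.2 MHz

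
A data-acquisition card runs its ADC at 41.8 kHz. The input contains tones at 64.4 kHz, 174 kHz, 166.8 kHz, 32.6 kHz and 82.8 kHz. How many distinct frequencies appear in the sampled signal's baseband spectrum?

5

fs/2 = 20.9 kHz.
64.4 kHz mod fs = 22.6 kHz.
22.6 kHz > fs/2 = 20.9 kHz, folds to fs − 22.6 kHz = 19.2 kHz.
174 kHz mod fs = 6.8 kHz.
6.8 kHz ≤ fs/2 = 20.9 kHz, appears at 6.8 kHz.
166.8 kHz mod fs = 41.4 kHz.
41.4 kHz > fs/2 = 20.9 kHz, folds to fs − 41.4 kHz = 0.4 kHz.
32.6 kHz > fs/2 = 20.9 kHz, folds to fs − 32.6 kHz = 9.2 kHz.
82.8 kHz mod fs = 41 kHz.
41 kHz > fs/2 = 20.9 kHz, folds to fs − 41 kHz = 0.8 kHz.
Distinct values: {0.4 kHz, 0.8 kHz, 6.8 kHz, 9.2 kHz, 19.2 kHz} → 5.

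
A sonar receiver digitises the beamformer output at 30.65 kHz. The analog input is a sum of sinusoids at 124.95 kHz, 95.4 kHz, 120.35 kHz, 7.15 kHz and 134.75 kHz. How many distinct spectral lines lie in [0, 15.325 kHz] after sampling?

fs/2 = 15.325 kHz.
124.95 kHz mod fs = 2.35 kHz.
2.35 kHz ≤ fs/2 = 15.325 kHz, appears at 2.35 kHz.
95.4 kHz mod fs = 3.45 kHz.
3.45 kHz ≤ fs/2 = 15.325 kHz, appears at 3.45 kHz.
120.35 kHz mod fs = 28.4 kHz.
28.4 kHz > fs/2 = 15.325 kHz, folds to fs − 28.4 kHz = 2.25 kHz.
7.15 kHz ≤ fs/2 = 15.325 kHz, passes unchanged.
134.75 kHz mod fs = 12.15 kHz.
12.15 kHz ≤ fs/2 = 15.325 kHz, appears at 12.15 kHz.
Distinct values: {2.25 kHz, 2.35 kHz, 3.45 kHz, 7.15 kHz, 12.15 kHz} → 5.

5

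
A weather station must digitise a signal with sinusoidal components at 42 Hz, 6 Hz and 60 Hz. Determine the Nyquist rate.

Highest-frequency component: 60 Hz.
Nyquist rate = 2 × 60 Hz = 120 Hz.

120 Hz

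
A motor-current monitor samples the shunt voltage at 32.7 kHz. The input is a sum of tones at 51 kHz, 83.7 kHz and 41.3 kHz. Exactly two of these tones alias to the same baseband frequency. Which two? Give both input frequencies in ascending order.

51 kHz, 83.7 kHz

fs/2 = 16.35 kHz.
51 kHz mod fs = 18.3 kHz.
18.3 kHz > fs/2 = 16.35 kHz, folds to fs − 18.3 kHz = 14.4 kHz.
83.7 kHz mod fs = 18.3 kHz.
18.3 kHz > fs/2 = 16.35 kHz, folds to fs − 18.3 kHz = 14.4 kHz.
41.3 kHz mod fs = 8.6 kHz.
8.6 kHz ≤ fs/2 = 16.35 kHz, appears at 8.6 kHz.
51 kHz and 83.7 kHz both map to 14.4 kHz.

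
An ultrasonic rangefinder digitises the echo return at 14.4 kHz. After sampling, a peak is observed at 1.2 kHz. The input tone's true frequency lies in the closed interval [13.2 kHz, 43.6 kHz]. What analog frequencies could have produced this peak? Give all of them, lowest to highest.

13.2 kHz, 15.6 kHz, 27.6 kHz, 30 kHz, 42 kHz

Frequencies that alias to 1.2 kHz are k·fs ± 1.2 kHz for integer k ≥ 0.
k=0: 1.2 kHz.
k=1: 13.2 kHz, 15.6 kHz.
k=2: 27.6 kHz, 30 kHz.
k=3: 42 kHz, 44.4 kHz.
k=4: 56.4 kHz, 58.8 kHz.
Within [13.2 kHz, 43.6 kHz]: 13.2 kHz, 15.6 kHz, 27.6 kHz, 30 kHz, 42 kHz.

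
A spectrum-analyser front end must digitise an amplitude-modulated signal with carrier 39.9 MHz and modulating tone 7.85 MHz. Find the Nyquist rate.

AM sidebands sit at fc ± fm = 32.05 MHz and 47.75 MHz.
Highest-frequency component: 47.75 MHz.
Nyquist rate = 2 × 47.75 MHz = 95.5 MHz.

95.5 MHz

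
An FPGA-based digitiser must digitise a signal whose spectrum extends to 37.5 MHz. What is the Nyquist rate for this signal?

Nyquist rate = 2 × 37.5 MHz = 75 MHz.

75 MHz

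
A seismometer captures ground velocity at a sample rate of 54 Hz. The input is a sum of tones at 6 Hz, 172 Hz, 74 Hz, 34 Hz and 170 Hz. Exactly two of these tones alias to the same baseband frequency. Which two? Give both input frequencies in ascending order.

34 Hz, 74 Hz

fs/2 = 27 Hz.
6 Hz ≤ fs/2 = 27 Hz, passes unchanged.
172 Hz mod fs = 10 Hz.
10 Hz ≤ fs/2 = 27 Hz, appears at 10 Hz.
74 Hz mod fs = 20 Hz.
20 Hz ≤ fs/2 = 27 Hz, appears at 20 Hz.
34 Hz > fs/2 = 27 Hz, folds to fs − 34 Hz = 20 Hz.
170 Hz mod fs = 8 Hz.
8 Hz ≤ fs/2 = 27 Hz, appears at 8 Hz.
34 Hz and 74 Hz both map to 20 Hz.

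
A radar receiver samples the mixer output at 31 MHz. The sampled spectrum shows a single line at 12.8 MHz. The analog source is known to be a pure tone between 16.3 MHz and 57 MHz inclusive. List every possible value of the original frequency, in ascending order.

18.2 MHz, 43.8 MHz, 49.2 MHz

Frequencies that alias to 12.8 MHz are k·fs ± 12.8 MHz for integer k ≥ 0.
k=0: 12.8 MHz.
k=1: 18.2 MHz, 43.8 MHz.
k=2: 49.2 MHz, 74.8 MHz.
k=3: 80.2 MHz, 105.8 MHz.
Within [16.3 MHz, 57 MHz]: 18.2 MHz, 43.8 MHz, 49.2 MHz.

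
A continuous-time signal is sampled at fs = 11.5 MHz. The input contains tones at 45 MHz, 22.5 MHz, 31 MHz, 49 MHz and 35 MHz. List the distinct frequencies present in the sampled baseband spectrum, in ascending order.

0.5 MHz, 1 MHz, 3 MHz, 3.5 MHz

fs/2 = 5.75 MHz.
45 MHz mod fs = 10.5 MHz.
10.5 MHz > fs/2 = 5.75 MHz, folds to fs − 10.5 MHz = 1 MHz.
22.5 MHz mod fs = 11 MHz.
11 MHz > fs/2 = 5.75 MHz, folds to fs − 11 MHz = 0.5 MHz.
31 MHz mod fs = 8 MHz.
8 MHz > fs/2 = 5.75 MHz, folds to fs − 8 MHz = 3.5 MHz.
49 MHz mod fs = 3 MHz.
3 MHz ≤ fs/2 = 5.75 MHz, appears at 3 MHz.
35 MHz mod fs = 0.5 MHz.
0.5 MHz ≤ fs/2 = 5.75 MHz, appears at 0.5 MHz.
Distinct values: {0.5 MHz, 1 MHz, 3 MHz, 3.5 MHz}.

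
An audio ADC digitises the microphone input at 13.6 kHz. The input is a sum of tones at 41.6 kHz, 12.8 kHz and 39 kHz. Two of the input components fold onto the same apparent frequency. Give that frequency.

0.8 kHz

fs/2 = 6.8 kHz.
41.6 kHz mod fs = 0.8 kHz.
0.8 kHz ≤ fs/2 = 6.8 kHz, appears at 0.8 kHz.
12.8 kHz > fs/2 = 6.8 kHz, folds to fs − 12.8 kHz = 0.8 kHz.
39 kHz mod fs = 11.8 kHz.
11.8 kHz > fs/2 = 6.8 kHz, folds to fs − 11.8 kHz = 1.8 kHz.
12.8 kHz and 41.6 kHz both map to 0.8 kHz.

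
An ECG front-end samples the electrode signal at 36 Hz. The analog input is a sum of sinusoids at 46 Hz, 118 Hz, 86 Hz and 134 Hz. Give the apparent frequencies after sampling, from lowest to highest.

fs/2 = 18 Hz.
46 Hz mod fs = 10 Hz.
10 Hz ≤ fs/2 = 18 Hz, appears at 10 Hz.
118 Hz mod fs = 10 Hz.
10 Hz ≤ fs/2 = 18 Hz, appears at 10 Hz.
86 Hz mod fs = 14 Hz.
14 Hz ≤ fs/2 = 18 Hz, appears at 14 Hz.
134 Hz mod fs = 26 Hz.
26 Hz > fs/2 = 18 Hz, folds to fs − 26 Hz = 10 Hz.
Distinct values: {10 Hz, 14 Hz}.

10 Hz, 14 Hz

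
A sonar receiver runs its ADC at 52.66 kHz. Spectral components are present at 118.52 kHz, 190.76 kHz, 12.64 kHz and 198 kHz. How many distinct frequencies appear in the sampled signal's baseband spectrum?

3

fs/2 = 26.33 kHz.
118.52 kHz mod fs = 13.2 kHz.
13.2 kHz ≤ fs/2 = 26.33 kHz, appears at 13.2 kHz.
190.76 kHz mod fs = 32.78 kHz.
32.78 kHz > fs/2 = 26.33 kHz, folds to fs − 32.78 kHz = 19.88 kHz.
12.64 kHz ≤ fs/2 = 26.33 kHz, passes unchanged.
198 kHz mod fs = 40.02 kHz.
40.02 kHz > fs/2 = 26.33 kHz, folds to fs − 40.02 kHz = 12.64 kHz.
Distinct values: {12.64 kHz, 13.2 kHz, 19.88 kHz} → 3.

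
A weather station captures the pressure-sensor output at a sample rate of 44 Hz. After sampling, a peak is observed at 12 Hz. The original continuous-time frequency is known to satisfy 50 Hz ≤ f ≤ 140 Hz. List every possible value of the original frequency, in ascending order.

56 Hz, 76 Hz, 100 Hz, 120 Hz

Frequencies that alias to 12 Hz are k·fs ± 12 Hz for integer k ≥ 0.
k=0: 12 Hz.
k=1: 32 Hz, 56 Hz.
k=2: 76 Hz, 100 Hz.
k=3: 120 Hz, 144 Hz.
k=4: 164 Hz, 188 Hz.
Within [50 Hz, 140 Hz]: 56 Hz, 76 Hz, 100 Hz, 120 Hz.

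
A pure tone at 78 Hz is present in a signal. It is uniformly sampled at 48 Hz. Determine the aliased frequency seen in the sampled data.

18 Hz

78 Hz mod fs = 30 Hz.
30 Hz > fs/2 = 24 Hz, folds to fs − 30 Hz = 18 Hz.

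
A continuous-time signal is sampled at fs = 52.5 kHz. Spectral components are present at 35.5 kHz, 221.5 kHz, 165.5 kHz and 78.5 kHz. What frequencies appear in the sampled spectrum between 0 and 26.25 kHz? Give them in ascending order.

fs/2 = 26.25 kHz.
35.5 kHz > fs/2 = 26.25 kHz, folds to fs − 35.5 kHz = 17 kHz.
221.5 kHz mod fs = 11.5 kHz.
11.5 kHz ≤ fs/2 = 26.25 kHz, appears at 11.5 kHz.
165.5 kHz mod fs = 8 kHz.
8 kHz ≤ fs/2 = 26.25 kHz, appears at 8 kHz.
78.5 kHz mod fs = 26 kHz.
26 kHz ≤ fs/2 = 26.25 kHz, appears at 26 kHz.
Distinct values: {8 kHz, 11.5 kHz, 17 kHz, 26 kHz}.

8 kHz, 11.5 kHz, 17 kHz, 26 kHz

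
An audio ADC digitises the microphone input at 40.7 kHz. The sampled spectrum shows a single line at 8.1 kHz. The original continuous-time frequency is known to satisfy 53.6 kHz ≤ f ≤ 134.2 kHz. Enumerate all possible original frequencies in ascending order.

73.3 kHz, 89.5 kHz, 114 kHz, 130.2 kHz

Frequencies that alias to 8.1 kHz are k·fs ± 8.1 kHz for integer k ≥ 0.
k=0: 8.1 kHz.
k=1: 32.6 kHz, 48.8 kHz.
k=2: 73.3 kHz, 89.5 kHz.
k=3: 114 kHz, 130.2 kHz.
k=4: 154.7 kHz, 170.9 kHz.
Within [53.6 kHz, 134.2 kHz]: 73.3 kHz, 89.5 kHz, 114 kHz, 130.2 kHz.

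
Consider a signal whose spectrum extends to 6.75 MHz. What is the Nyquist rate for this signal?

13.5 MHz

Nyquist rate = 2 × 6.75 MHz = 13.5 MHz.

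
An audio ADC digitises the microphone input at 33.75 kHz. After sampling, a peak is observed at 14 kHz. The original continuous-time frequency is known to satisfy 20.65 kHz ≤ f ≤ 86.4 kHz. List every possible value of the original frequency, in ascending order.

Frequencies that alias to 14 kHz are k·fs ± 14 kHz for integer k ≥ 0.
k=0: 14 kHz.
k=1: 19.75 kHz, 47.75 kHz.
k=2: 53.5 kHz, 81.5 kHz.
k=3: 87.25 kHz, 115.25 kHz.
Within [20.65 kHz, 86.4 kHz]: 47.75 kHz, 53.5 kHz, 81.5 kHz.

47.75 kHz, 53.5 kHz, 81.5 kHz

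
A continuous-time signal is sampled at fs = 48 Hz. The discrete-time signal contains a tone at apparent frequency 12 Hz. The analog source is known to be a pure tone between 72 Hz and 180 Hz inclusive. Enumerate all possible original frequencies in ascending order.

84 Hz, 108 Hz, 132 Hz, 156 Hz, 180 Hz

Frequencies that alias to 12 Hz are k·fs ± 12 Hz for integer k ≥ 0.
k=0: 12 Hz.
k=1: 36 Hz, 60 Hz.
k=2: 84 Hz, 108 Hz.
k=3: 132 Hz, 156 Hz.
k=4: 180 Hz, 204 Hz.
k=5: 228 Hz, 252 Hz.
Within [72 Hz, 180 Hz]: 84 Hz, 108 Hz, 132 Hz, 156 Hz, 180 Hz.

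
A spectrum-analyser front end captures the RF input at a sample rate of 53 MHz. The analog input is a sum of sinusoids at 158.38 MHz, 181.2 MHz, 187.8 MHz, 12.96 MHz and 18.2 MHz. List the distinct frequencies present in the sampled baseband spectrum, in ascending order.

0.62 MHz, 12.96 MHz, 18.2 MHz, 22.2 MHz, 24.2 MHz

fs/2 = 26.5 MHz.
158.38 MHz mod fs = 52.38 MHz.
52.38 MHz > fs/2 = 26.5 MHz, folds to fs − 52.38 MHz = 0.62 MHz.
181.2 MHz mod fs = 22.2 MHz.
22.2 MHz ≤ fs/2 = 26.5 MHz, appears at 22.2 MHz.
187.8 MHz mod fs = 28.8 MHz.
28.8 MHz > fs/2 = 26.5 MHz, folds to fs − 28.8 MHz = 24.2 MHz.
12.96 MHz ≤ fs/2 = 26.5 MHz, passes unchanged.
18.2 MHz ≤ fs/2 = 26.5 MHz, passes unchanged.
Distinct values: {0.62 MHz, 12.96 MHz, 18.2 MHz, 22.2 MHz, 24.2 MHz}.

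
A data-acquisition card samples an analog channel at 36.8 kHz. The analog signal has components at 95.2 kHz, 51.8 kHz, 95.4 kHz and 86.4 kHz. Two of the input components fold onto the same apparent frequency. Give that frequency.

15 kHz

fs/2 = 18.4 kHz.
95.2 kHz mod fs = 21.6 kHz.
21.6 kHz > fs/2 = 18.4 kHz, folds to fs − 21.6 kHz = 15.2 kHz.
51.8 kHz mod fs = 15 kHz.
15 kHz ≤ fs/2 = 18.4 kHz, appears at 15 kHz.
95.4 kHz mod fs = 21.8 kHz.
21.8 kHz > fs/2 = 18.4 kHz, folds to fs − 21.8 kHz = 15 kHz.
86.4 kHz mod fs = 12.8 kHz.
12.8 kHz ≤ fs/2 = 18.4 kHz, appears at 12.8 kHz.
51.8 kHz and 95.4 kHz both map to 15 kHz.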